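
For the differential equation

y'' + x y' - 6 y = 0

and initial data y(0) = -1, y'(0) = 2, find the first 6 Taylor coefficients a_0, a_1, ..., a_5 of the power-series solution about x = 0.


Ansatz: y(x) = sum_{n>=0} a_n x^n, so y'(x) = sum_{n>=1} n a_n x^(n-1) and y''(x) = sum_{n>=2} n(n-1) a_n x^(n-2).
Substitute into P(x) y'' + Q(x) y' + R(x) y = 0 with P(x) = 1, Q(x) = x, R(x) = -6, and match powers of x.
Initial conditions: a_0 = -1, a_1 = 2.
Setting the coefficient of each power of x to zero and solving order by order (substituting the coefficients already found):
  x^0: 2 a_2 - 6 a_0 = 0  ->  2 a_2 = 6 a_0 = -6  ->  a_2 = -3
  x^1: 6 a_3 - 5 a_1 = 0  ->  6 a_3 = 5 a_1 = 10  ->  a_3 = 5/3
  x^2: 12 a_4 - 4 a_2 = 0  ->  12 a_4 = 4 a_2 = -12  ->  a_4 = -1
  x^3: 20 a_5 - 3 a_3 = 0  ->  20 a_5 = 3 a_3 = 5  ->  a_5 = 1/4
Truncated series: y(x) = -1 + 2 x - 3 x^2 + (5/3) x^3 - x^4 + (1/4) x^5 + O(x^6).

a_0 = -1; a_1 = 2; a_2 = -3; a_3 = 5/3; a_4 = -1; a_5 = 1/4


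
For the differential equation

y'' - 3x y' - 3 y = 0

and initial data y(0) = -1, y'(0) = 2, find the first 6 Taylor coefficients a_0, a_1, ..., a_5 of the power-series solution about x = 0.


Ansatz: y(x) = sum_{n>=0} a_n x^n, so y'(x) = sum_{n>=1} n a_n x^(n-1) and y''(x) = sum_{n>=2} n(n-1) a_n x^(n-2).
Substitute into P(x) y'' + Q(x) y' + R(x) y = 0 with P(x) = 1, Q(x) = -3x, R(x) = -3, and match powers of x.
Initial conditions: a_0 = -1, a_1 = 2.
Setting the coefficient of each power of x to zero and solving order by order (substituting the coefficients already found):
  x^0: 2 a_2 - 3 a_0 = 0  ->  2 a_2 = 3 a_0 = -3  ->  a_2 = -3/2
  x^1: 6 a_3 - 6 a_1 = 0  ->  6 a_3 = 6 a_1 = 12  ->  a_3 = 2
  x^2: 12 a_4 - 9 a_2 = 0  ->  12 a_4 = 9 a_2 = -27/2  ->  a_4 = -9/8
  x^3: 20 a_5 - 12 a_3 = 0  ->  20 a_5 = 12 a_3 = 24  ->  a_5 = 6/5
Truncated series: y(x) = -1 + 2 x - (3/2) x^2 + 2 x^3 - (9/8) x^4 + (6/5) x^5 + O(x^6).

a_0 = -1; a_1 = 2; a_2 = -3/2; a_3 = 2; a_4 = -9/8; a_5 = 6/5


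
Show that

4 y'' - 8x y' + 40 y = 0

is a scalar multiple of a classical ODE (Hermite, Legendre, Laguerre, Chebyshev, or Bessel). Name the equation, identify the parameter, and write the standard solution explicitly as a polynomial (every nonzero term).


All three coefficients share the factor 4; dividing through by 4 gives  y'' - 2x y' + 10 y = 0.
This matches the Hermite equation y'' - 2x y' + 2n y = 0 with 2n = 10, so n = 5; the polynomial solution is H_5(x).
With y = sum_k a_k x^k, matching x^k gives (k+2)(k+1) a_{k+2} = 2(k - n) a_k = 2(k - 5) a_k. The right side vanishes at k = 5, so the series with the parity of 5 terminates at degree 5.
Standard normalization: leading coefficient of H_n is 2^n, so a_5 = 2^5 = 32. Work downward with a_k = (k+1)(k+2) a_{k+2} / (2(k - n)):
  a_3 = (4)(5)(32) / (2(3 - 5)) = 640/(-4) = -160
  a_1 = (2)(3)(-160) / (2(1 - 5)) = -960/(-8) = 120
Hence H_5(x) = 32 x^5 - 160 x^3 + 120 x.

H_5(x); series = 32 x^5 - 160 x^3 + 120 x


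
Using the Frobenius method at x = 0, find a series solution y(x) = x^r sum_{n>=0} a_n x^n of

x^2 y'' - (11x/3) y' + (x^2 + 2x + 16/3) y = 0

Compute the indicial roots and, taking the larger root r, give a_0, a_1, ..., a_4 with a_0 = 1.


Write in Frobenius form y'' + (p(x)/x) y' + (q(x)/x^2) y = 0:
  p(x) = -11/3,  q(x) = x^2 + 2x + 16/3.
Indicial equation: r(r-1) + (-11/3) r + (16/3) = 0 -> roots r_1 = 8/3, r_2 = 2.
Take r = r_1 = 8/3. Let y(x) = x^r sum_{n>=0} a_n x^n with a_0 = 1.
Substitute y = x^r sum a_n x^n and match x^{r+n}. The recurrence is
  D(n) a_n + 2 a_{n-1} + 1 a_{n-2} = 0,  where D(n) = (r+n)(r+n-1) + (-11/3)(r+n) + (16/3).
  a_n = [-2 a_{n-1} - 1 a_{n-2}] / D(n).
Since the indicial polynomial factors as (r - r_1)(r - r_2), D(n) = (r_1 + n - r_1)(r_1 + n - r_2) = n(n + 2/3).
Evaluating step by step (a_0 = 1):
  n = 1: D(1) = 1(1 + 2/3) = 5/3; numerator = -2(1) = -2; a_1 = (-2)/(5/3) = -6/5
  n = 2: D(2) = 2(2 + 2/3) = 16/3; numerator = -2(-6/5) - 1(1) = 7/5; a_2 = (7/5)/(16/3) = 21/80
  n = 3: D(3) = 3(3 + 2/3) = 11; numerator = -2(21/80) - 1(-6/5) = 27/40; a_3 = (27/40)/(11) = 27/440
  n = 4: D(4) = 4(4 + 2/3) = 56/3; numerator = -2(27/440) - 1(21/80) = -339/880; a_4 = (-339/880)/(56/3) = -1017/49280

r = 8/3; a_0 = 1; a_1 = -6/5; a_2 = 21/80; a_3 = 27/440; a_4 = -1017/49280


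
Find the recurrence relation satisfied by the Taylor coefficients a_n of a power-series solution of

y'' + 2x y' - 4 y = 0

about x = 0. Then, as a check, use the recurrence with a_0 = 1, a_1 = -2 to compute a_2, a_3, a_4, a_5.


Substitute y = sum_n a_n x^n.
y''(x) has coefficient (n+2)(n+1) a_{n+2} at x^n;
2 x y'(x) has coefficient 2 n a_n at x^n (shift);
-4 y(x) has coefficient -4 a_n at x^n.
Matching x^n: (n+2)(n+1) a_{n+2} + (2n - 4) a_n = 0.
Thus a_{n+2} = (-2n + 4) / ((n+1)(n+2)) * a_n.

Check with a_0 = 1, a_1 = -2 (apply the recurrence for n = 0, 1, 2, 3): a_0 = 1, a_1 = -2, a_2 = 2, a_3 = -2/3, a_4 = 0, a_5 = 1/15.

a_(n+2) = (-2n + 4) / ((n+1)(n+2)) * a_n; check: a_0 = 1, a_1 = -2, a_2 = 2, a_3 = -2/3, a_4 = 0, a_5 = 1/15


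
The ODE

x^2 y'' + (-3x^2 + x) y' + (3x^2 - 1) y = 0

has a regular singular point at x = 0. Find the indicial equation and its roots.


Divide by x^2 to reach normal form y'' + P_1(x) y' + P_2(x) y = 0 with P_1(x) = -3 + 1/x and P_2(x) = 3 - 1/x^2.
x = 0 is a singular point because the y'-coefficient -3 + 1/x has a pole at x = 0 and the y-coefficient 3 - 1/x^2 has a pole at x = 0.
It is a regular singular point because x P_1(x) = p(x) = 1 - 3x and x^2 P_2(x) = q(x) = 3x^2 - 1 are polynomials, hence analytic at x = 0.
p(0) = 1,  q(0) = -1.
Indicial equation: r(r-1) + p(0) r + q(0) = 0, i.e. r^2 + (p(0) - 1) r + q(0) = 0, i.e. r^2 - 1 = 0.
Discriminant: (0)^2 - 4(-1) = 4, so r = (0 ± 2)/2.
Solving: r_1 = 1, r_2 = -1.

indicial: r^2 - 1 = 0; roots r_1 = 1, r_2 = -1


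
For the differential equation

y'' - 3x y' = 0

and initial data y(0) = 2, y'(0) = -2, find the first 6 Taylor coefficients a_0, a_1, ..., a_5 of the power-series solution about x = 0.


Ansatz: y(x) = sum_{n>=0} a_n x^n, so y'(x) = sum_{n>=1} n a_n x^(n-1) and y''(x) = sum_{n>=2} n(n-1) a_n x^(n-2).
Substitute into P(x) y'' + Q(x) y' + R(x) y = 0 with P(x) = 1, Q(x) = -3x, R(x) = 0, and match powers of x.
Initial conditions: a_0 = 2, a_1 = -2.
Setting the coefficient of each power of x to zero and solving order by order (substituting the coefficients already found):
  x^0: 2 a_2 = 0  ->  a_2 = 0
  x^1: 6 a_3 - 3 a_1 = 0  ->  6 a_3 = 3 a_1 = -6  ->  a_3 = -1
  x^2: 12 a_4 - 6 a_2 = 0  ->  12 a_4 = 6 a_2 = 0  ->  a_4 = 0
  x^3: 20 a_5 - 9 a_3 = 0  ->  20 a_5 = 9 a_3 = -9  ->  a_5 = -9/20
Truncated series: y(x) = 2 - 2 x - x^3 - (9/20) x^5 + O(x^6).

a_0 = 2; a_1 = -2; a_2 = 0; a_3 = -1; a_4 = 0; a_5 = -9/20


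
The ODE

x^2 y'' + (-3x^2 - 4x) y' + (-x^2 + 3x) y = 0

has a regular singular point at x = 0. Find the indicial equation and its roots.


Divide by x^2 to reach normal form y'' + P_1(x) y' + P_2(x) y = 0 with P_1(x) = -3 - 4/x and P_2(x) = -1 + 3/x.
x = 0 is a singular point because the y'-coefficient -3 - 4/x has a pole at x = 0 and the y-coefficient -1 + 3/x has a pole at x = 0.
It is a regular singular point because x P_1(x) = p(x) = -3x - 4 and x^2 P_2(x) = q(x) = -x^2 + 3x are polynomials, hence analytic at x = 0.
p(0) = -4,  q(0) = 0.
Indicial equation: r(r-1) + p(0) r + q(0) = 0, i.e. r^2 + (p(0) - 1) r + q(0) = 0, i.e. r^2 - 5 r = 0.
Discriminant: (-5)^2 - 4(0) = 25, so r = (5 ± 5)/2.
Solving: r_1 = 5, r_2 = 0.

indicial: r^2 - 5 r = 0; roots r_1 = 5, r_2 = 0


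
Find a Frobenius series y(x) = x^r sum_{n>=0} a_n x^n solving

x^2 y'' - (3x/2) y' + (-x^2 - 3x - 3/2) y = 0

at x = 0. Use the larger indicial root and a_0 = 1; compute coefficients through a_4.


Write in Frobenius form y'' + (p(x)/x) y' + (q(x)/x^2) y = 0:
  p(x) = -3/2,  q(x) = -x^2 - 3x - 3/2.
Indicial equation: r(r-1) + (-3/2) r + (-3/2) = 0 -> roots r_1 = 3, r_2 = -1/2.
Take r = r_1 = 3. Let y(x) = x^r sum_{n>=0} a_n x^n with a_0 = 1.
Substitute y = x^r sum a_n x^n and match x^{r+n}. The recurrence is
  D(n) a_n - 3 a_{n-1} - 1 a_{n-2} = 0,  where D(n) = (r+n)(r+n-1) + (-3/2)(r+n) + (-3/2).
  a_n = [3 a_{n-1} + 1 a_{n-2}] / D(n).
Since the indicial polynomial factors as (r - r_1)(r - r_2), D(n) = (r_1 + n - r_1)(r_1 + n - r_2) = n(n + 7/2).
Evaluating step by step (a_0 = 1):
  n = 1: D(1) = 1(1 + 7/2) = 9/2; numerator = 3(1) = 3; a_1 = (3)/(9/2) = 2/3
  n = 2: D(2) = 2(2 + 7/2) = 11; numerator = 3(2/3) + 1(1) = 3; a_2 = (3)/(11) = 3/11
  n = 3: D(3) = 3(3 + 7/2) = 39/2; numerator = 3(3/11) + 1(2/3) = 49/33; a_3 = (49/33)/(39/2) = 98/1287
  n = 4: D(4) = 4(4 + 7/2) = 30; numerator = 3(98/1287) + 1(3/11) = 215/429; a_4 = (215/429)/(30) = 43/2574

r = 3; a_0 = 1; a_1 = 2/3; a_2 = 3/11; a_3 = 98/1287; a_4 = 43/2574


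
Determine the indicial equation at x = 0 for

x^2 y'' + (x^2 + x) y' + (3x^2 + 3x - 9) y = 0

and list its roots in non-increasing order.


Divide by x^2 to reach normal form y'' + P_1(x) y' + P_2(x) y = 0 with P_1(x) = 1 + 1/x and P_2(x) = 3 + 3/x - 9/x^2.
x = 0 is a singular point because the y'-coefficient 1 + 1/x has a pole at x = 0 and the y-coefficient 3 + 3/x - 9/x^2 has a pole at x = 0.
It is a regular singular point because x P_1(x) = p(x) = x + 1 and x^2 P_2(x) = q(x) = 3x^2 + 3x - 9 are polynomials, hence analytic at x = 0.
p(0) = 1,  q(0) = -9.
Indicial equation: r(r-1) + p(0) r + q(0) = 0, i.e. r^2 + (p(0) - 1) r + q(0) = 0, i.e. r^2 - 9 = 0.
Discriminant: (0)^2 - 4(-9) = 36, so r = (0 ± 6)/2.
Solving: r_1 = 3, r_2 = -3.

indicial: r^2 - 9 = 0; roots r_1 = 3, r_2 = -3


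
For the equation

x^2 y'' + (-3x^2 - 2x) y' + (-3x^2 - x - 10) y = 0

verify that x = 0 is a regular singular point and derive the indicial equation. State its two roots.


Divide by x^2 to reach normal form y'' + P_1(x) y' + P_2(x) y = 0 with P_1(x) = -3 - 2/x and P_2(x) = -3 - 1/x - 10/x^2.
x = 0 is a singular point because the y'-coefficient -3 - 2/x has a pole at x = 0 and the y-coefficient -3 - 1/x - 10/x^2 has a pole at x = 0.
It is a regular singular point because x P_1(x) = p(x) = -3x - 2 and x^2 P_2(x) = q(x) = -3x^2 - x - 10 are polynomials, hence analytic at x = 0.
p(0) = -2,  q(0) = -10.
Indicial equation: r(r-1) + p(0) r + q(0) = 0, i.e. r^2 + (p(0) - 1) r + q(0) = 0, i.e. r^2 - 3 r - 10 = 0.
Discriminant: (-3)^2 - 4(-10) = 49, so r = (3 ± 7)/2.
Solving: r_1 = 5, r_2 = -2.

indicial: r^2 - 3 r - 10 = 0; roots r_1 = 5, r_2 = -2


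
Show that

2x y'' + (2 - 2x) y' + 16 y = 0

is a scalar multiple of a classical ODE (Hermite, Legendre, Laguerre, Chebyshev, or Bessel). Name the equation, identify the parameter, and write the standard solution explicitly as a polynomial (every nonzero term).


All three coefficients share the factor 2; dividing through by 2 gives  x y'' + (1 - x) y' + 8 y = 0.
This matches the Laguerre equation x y'' + (1 - x) y' + n y = 0 with n = 8; the polynomial solution is L_8(x).
With y = sum_k a_k x^k, matching x^k gives (k+1)k a_{k+1} + (k+1) a_{k+1} - k a_k + n a_k = 0, i.e. (k+1)^2 a_{k+1} = (k - n) a_k = (k - 8) a_k. The right side vanishes at k = 8, so the series terminates at degree 8.
Standard normalization L_n(0) = 1 gives a_0 = 1. Work upward with a_{k+1} = (k - 8) a_k / (k+1)^2:
  a_1 = (0 - 8)(1) / 1^2 = -8/1 = -8
  a_2 = (1 - 8)(-8) / 2^2 = 56/4 = 14
  a_3 = (2 - 8)(14) / 3^2 = -84/9 = -28/3
  a_4 = (3 - 8)(-28/3) / 4^2 = (140/3)/16 = 35/12
  a_5 = (4 - 8)(35/12) / 5^2 = (-35/3)/25 = -7/15
  a_6 = (5 - 8)(-7/15) / 6^2 = (7/5)/36 = 7/180
  a_7 = (6 - 8)(7/180) / 7^2 = (-7/90)/49 = -1/630
  a_8 = (7 - 8)(-1/630) / 8^2 = (1/630)/64 = 1/40320
Hence L_8(x) = x^8/40320 - x^7/630 + 7 x^6/180 - 7 x^5/15 + 35 x^4/12 - 28 x^3/3 + 14 x^2 - 8 x + 1.

L_8(x); series = x^8/40320 - x^7/630 + 7 x^6/180 - 7 x^5/15 + 35 x^4/12 - 28 x^3/3 + 14 x^2 - 8 x + 1


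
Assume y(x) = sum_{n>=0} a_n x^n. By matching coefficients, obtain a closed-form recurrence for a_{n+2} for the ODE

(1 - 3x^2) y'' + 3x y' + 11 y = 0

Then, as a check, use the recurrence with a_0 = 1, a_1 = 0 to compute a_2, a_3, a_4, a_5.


Substitute y = sum_n a_n x^n.
(1 - 3 x^2) y'' contributes (n+2)(n+1) a_{n+2} - 3 n(n-1) a_n at x^n.
3 x y'(x) contributes 3 n a_n at x^n.
11 y(x) contributes 11 a_n at x^n.
Matching x^n: (n+2)(n+1) a_{n+2} + (-3 n(n-1) + 3 n + 11) a_n = 0.
Thus a_{n+2} = (3 n(n-1) - 3 n - 11) / ((n+1)(n+2)) * a_n.

Check with a_0 = 1, a_1 = 0 (apply the recurrence for n = 0, 1, 2, 3): a_0 = 1, a_1 = 0, a_2 = -11/2, a_3 = 0, a_4 = 121/24, a_5 = 0.

a_(n+2) = (3 n(n-1) - 3 n - 11) / ((n+1)(n+2)) * a_n; check: a_0 = 1, a_1 = 0, a_2 = -11/2, a_3 = 0, a_4 = 121/24, a_5 = 0


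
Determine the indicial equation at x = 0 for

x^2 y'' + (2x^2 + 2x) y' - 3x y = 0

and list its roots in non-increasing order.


Divide by x^2 to reach normal form y'' + P_1(x) y' + P_2(x) y = 0 with P_1(x) = 2 + 2/x and P_2(x) = -3/x.
x = 0 is a singular point because the y'-coefficient 2 + 2/x has a pole at x = 0 and the y-coefficient -3/x has a pole at x = 0.
It is a regular singular point because x P_1(x) = p(x) = 2x + 2 and x^2 P_2(x) = q(x) = -3x are polynomials, hence analytic at x = 0.
p(0) = 2,  q(0) = 0.
Indicial equation: r(r-1) + p(0) r + q(0) = 0, i.e. r^2 + (p(0) - 1) r + q(0) = 0, i.e. r^2 + 1 r = 0.
Discriminant: (1)^2 - 4(0) = 1, so r = (-1 ± 1)/2.
Solving: r_1 = 0, r_2 = -1.

indicial: r^2 + 1 r = 0; roots r_1 = 0, r_2 = -1


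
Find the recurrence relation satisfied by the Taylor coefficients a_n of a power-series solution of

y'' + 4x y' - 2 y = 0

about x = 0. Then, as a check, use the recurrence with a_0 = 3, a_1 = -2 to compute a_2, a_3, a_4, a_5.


Substitute y = sum_n a_n x^n.
y''(x) has coefficient (n+2)(n+1) a_{n+2} at x^n;
4 x y'(x) has coefficient 4 n a_n at x^n (shift);
-2 y(x) has coefficient -2 a_n at x^n.
Matching x^n: (n+2)(n+1) a_{n+2} + (4n - 2) a_n = 0.
Thus a_{n+2} = (-4n + 2) / ((n+1)(n+2)) * a_n.

Check with a_0 = 3, a_1 = -2 (apply the recurrence for n = 0, 1, 2, 3): a_0 = 3, a_1 = -2, a_2 = 3, a_3 = 2/3, a_4 = -3/2, a_5 = -1/3.

a_(n+2) = (-4n + 2) / ((n+1)(n+2)) * a_n; check: a_0 = 3, a_1 = -2, a_2 = 3, a_3 = 2/3, a_4 = -3/2, a_5 = -1/3


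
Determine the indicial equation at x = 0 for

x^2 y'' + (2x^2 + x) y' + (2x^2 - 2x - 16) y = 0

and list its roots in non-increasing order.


Divide by x^2 to reach normal form y'' + P_1(x) y' + P_2(x) y = 0 with P_1(x) = 2 + 1/x and P_2(x) = 2 - 2/x - 16/x^2.
x = 0 is a singular point because the y'-coefficient 2 + 1/x has a pole at x = 0 and the y-coefficient 2 - 2/x - 16/x^2 has a pole at x = 0.
It is a regular singular point because x P_1(x) = p(x) = 2x + 1 and x^2 P_2(x) = q(x) = 2x^2 - 2x - 16 are polynomials, hence analytic at x = 0.
p(0) = 1,  q(0) = -16.
Indicial equation: r(r-1) + p(0) r + q(0) = 0, i.e. r^2 + (p(0) - 1) r + q(0) = 0, i.e. r^2 - 16 = 0.
Discriminant: (0)^2 - 4(-16) = 64, so r = (0 ± 8)/2.
Solving: r_1 = 4, r_2 = -4.

indicial: r^2 - 16 = 0; roots r_1 = 4, r_2 = -4


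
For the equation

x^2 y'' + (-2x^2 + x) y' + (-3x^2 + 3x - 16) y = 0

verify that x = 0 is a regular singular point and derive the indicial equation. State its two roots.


Divide by x^2 to reach normal form y'' + P_1(x) y' + P_2(x) y = 0 with P_1(x) = -2 + 1/x and P_2(x) = -3 + 3/x - 16/x^2.
x = 0 is a singular point because the y'-coefficient -2 + 1/x has a pole at x = 0 and the y-coefficient -3 + 3/x - 16/x^2 has a pole at x = 0.
It is a regular singular point because x P_1(x) = p(x) = 1 - 2x and x^2 P_2(x) = q(x) = -3x^2 + 3x - 16 are polynomials, hence analytic at x = 0.
p(0) = 1,  q(0) = -16.
Indicial equation: r(r-1) + p(0) r + q(0) = 0, i.e. r^2 + (p(0) - 1) r + q(0) = 0, i.e. r^2 - 16 = 0.
Discriminant: (0)^2 - 4(-16) = 64, so r = (0 ± 8)/2.
Solving: r_1 = 4, r_2 = -4.

indicial: r^2 - 16 = 0; roots r_1 = 4, r_2 = -4


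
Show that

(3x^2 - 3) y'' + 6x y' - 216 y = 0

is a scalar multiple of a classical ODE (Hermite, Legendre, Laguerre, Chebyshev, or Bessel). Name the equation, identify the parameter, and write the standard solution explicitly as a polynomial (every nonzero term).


All three coefficients share the factor -3; dividing through by -3 gives  (1 - x^2) y'' - 2x y' + 72 y = 0.
This matches the Legendre equation (1 - x^2) y'' - 2x y' + n(n+1) y = 0 (note the -2x y' term) with n(n+1) = 72, so n = 8; the polynomial solution is P_8(x).
With y = sum_k a_k x^k, matching x^k gives (k+2)(k+1) a_{k+2} = [k(k+1) - n(n+1)] a_k = (k - 8)(k + 9) a_k. The right side vanishes at k = 8, so the series with the parity of 8 terminates at degree 8.
Standard normalization (P_n(1) = 1): leading coefficient (2n)!/(2^n (n!)^2) = 20922789888000/(256*1625702400) = 6435/128, so a_8 = 6435/128. Work downward with a_k = (k+1)(k+2) a_{k+2} / ((k - 8)(k + 9)):
  a_6 = (7)(8)(6435/128) / ((6 - 8)(6 + 9)) = (45045/16)/(-30) = -3003/32
  a_4 = (5)(6)(-3003/32) / ((4 - 8)(4 + 9)) = (-45045/16)/(-52) = 3465/64
  a_2 = (3)(4)(3465/64) / ((2 - 8)(2 + 9)) = (10395/16)/(-66) = -315/32
  a_0 = (1)(2)(-315/32) / ((0 - 8)(0 + 9)) = (-315/16)/(-72) = 35/128
Hence P_8(x) = 6435 x^8/128 - 3003 x^6/32 + 3465 x^4/64 - 315 x^2/32 + 35/128.

P_8(x); series = 6435 x^8/128 - 3003 x^6/32 + 3465 x^4/64 - 315 x^2/32 + 35/128


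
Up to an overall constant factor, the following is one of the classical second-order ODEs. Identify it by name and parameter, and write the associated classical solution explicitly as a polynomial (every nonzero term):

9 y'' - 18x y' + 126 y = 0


All three coefficients share the factor 9; dividing through by 9 gives  y'' - 2x y' + 14 y = 0.
This matches the Hermite equation y'' - 2x y' + 2n y = 0 with 2n = 14, so n = 7; the polynomial solution is H_7(x).
With y = sum_k a_k x^k, matching x^k gives (k+2)(k+1) a_{k+2} = 2(k - n) a_k = 2(k - 7) a_k. The right side vanishes at k = 7, so the series with the parity of 7 terminates at degree 7.
Standard normalization: leading coefficient of H_n is 2^n, so a_7 = 2^7 = 128. Work downward with a_k = (k+1)(k+2) a_{k+2} / (2(k - n)):
  a_5 = (6)(7)(128) / (2(5 - 7)) = 5376/(-4) = -1344
  a_3 = (4)(5)(-1344) / (2(3 - 7)) = -26880/(-8) = 3360
  a_1 = (2)(3)(3360) / (2(1 - 7)) = 20160/(-12) = -1680
Hence H_7(x) = 128 x^7 - 1344 x^5 + 3360 x^3 - 1680 x.

H_7(x); series = 128 x^7 - 1344 x^5 + 3360 x^3 - 1680 x


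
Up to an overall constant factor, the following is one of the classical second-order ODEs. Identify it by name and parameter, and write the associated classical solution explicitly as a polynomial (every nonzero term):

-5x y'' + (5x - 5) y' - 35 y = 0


All three coefficients share the factor -5; dividing through by -5 gives  x y'' + (1 - x) y' + 7 y = 0.
This matches the Laguerre equation x y'' + (1 - x) y' + n y = 0 with n = 7; the polynomial solution is L_7(x).
With y = sum_k a_k x^k, matching x^k gives (k+1)k a_{k+1} + (k+1) a_{k+1} - k a_k + n a_k = 0, i.e. (k+1)^2 a_{k+1} = (k - n) a_k = (k - 7) a_k. The right side vanishes at k = 7, so the series terminates at degree 7.
Standard normalization L_n(0) = 1 gives a_0 = 1. Work upward with a_{k+1} = (k - 7) a_k / (k+1)^2:
  a_1 = (0 - 7)(1) / 1^2 = -7/1 = -7
  a_2 = (1 - 7)(-7) / 2^2 = 42/4 = 21/2
  a_3 = (2 - 7)(21/2) / 3^2 = (-105/2)/9 = -35/6
  a_4 = (3 - 7)(-35/6) / 4^2 = (70/3)/16 = 35/24
  a_5 = (4 - 7)(35/24) / 5^2 = (-35/8)/25 = -7/40
  a_6 = (5 - 7)(-7/40) / 6^2 = (7/20)/36 = 7/720
  a_7 = (6 - 7)(7/720) / 7^2 = (-7/720)/49 = -1/5040
Hence L_7(x) = -x^7/5040 + 7 x^6/720 - 7 x^5/40 + 35 x^4/24 - 35 x^3/6 + 21 x^2/2 - 7 x + 1.

L_7(x); series = -x^7/5040 + 7 x^6/720 - 7 x^5/40 + 35 x^4/24 - 35 x^3/6 + 21 x^2/2 - 7 x + 1


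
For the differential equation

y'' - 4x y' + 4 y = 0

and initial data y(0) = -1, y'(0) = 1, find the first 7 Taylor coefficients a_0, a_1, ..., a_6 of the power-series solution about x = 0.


Ansatz: y(x) = sum_{n>=0} a_n x^n, so y'(x) = sum_{n>=1} n a_n x^(n-1) and y''(x) = sum_{n>=2} n(n-1) a_n x^(n-2).
Substitute into P(x) y'' + Q(x) y' + R(x) y = 0 with P(x) = 1, Q(x) = -4x, R(x) = 4, and match powers of x.
Initial conditions: a_0 = -1, a_1 = 1.
Setting the coefficient of each power of x to zero and solving order by order (substituting the coefficients already found):
  x^0: 2 a_2 + 4 a_0 = 0  ->  2 a_2 = -4 a_0 = 4  ->  a_2 = 2
  x^1: 6 a_3 = 0  ->  a_3 = 0
  x^2: 12 a_4 - 4 a_2 = 0  ->  12 a_4 = 4 a_2 = 8  ->  a_4 = 2/3
  x^3: 20 a_5 - 8 a_3 = 0  ->  20 a_5 = 8 a_3 = 0  ->  a_5 = 0
  x^4: 30 a_6 - 12 a_4 = 0  ->  30 a_6 = 12 a_4 = 8  ->  a_6 = 4/15
Truncated series: y(x) = -1 + x + 2 x^2 + (2/3) x^4 + (4/15) x^6 + O(x^7).

a_0 = -1; a_1 = 1; a_2 = 2; a_3 = 0; a_4 = 2/3; a_5 = 0; a_6 = 4/15


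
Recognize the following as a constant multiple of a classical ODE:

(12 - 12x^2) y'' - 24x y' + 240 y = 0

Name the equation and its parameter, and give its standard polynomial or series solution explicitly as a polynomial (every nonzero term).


All three coefficients share the factor 12; dividing through by 12 gives  (1 - x^2) y'' - 2x y' + 20 y = 0.
This matches the Legendre equation (1 - x^2) y'' - 2x y' + n(n+1) y = 0 (note the -2x y' term) with n(n+1) = 20, so n = 4; the polynomial solution is P_4(x).
With y = sum_k a_k x^k, matching x^k gives (k+2)(k+1) a_{k+2} = [k(k+1) - n(n+1)] a_k = (k - 4)(k + 5) a_k. The right side vanishes at k = 4, so the series with the parity of 4 terminates at degree 4.
Standard normalization (P_n(1) = 1): leading coefficient (2n)!/(2^n (n!)^2) = 40320/(16*576) = 35/8, so a_4 = 35/8. Work downward with a_k = (k+1)(k+2) a_{k+2} / ((k - 4)(k + 5)):
  a_2 = (3)(4)(35/8) / ((2 - 4)(2 + 5)) = (105/2)/(-14) = -15/4
  a_0 = (1)(2)(-15/4) / ((0 - 4)(0 + 5)) = (-15/2)/(-20) = 3/8
Hence P_4(x) = 35 x^4/8 - 15 x^2/4 + 3/8.

P_4(x); series = 35 x^4/8 - 15 x^2/4 + 3/8


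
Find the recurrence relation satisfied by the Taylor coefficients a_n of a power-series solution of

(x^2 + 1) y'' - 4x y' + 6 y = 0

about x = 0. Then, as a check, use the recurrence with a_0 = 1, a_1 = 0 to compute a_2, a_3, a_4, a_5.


Substitute y = sum_n a_n x^n.
(1 + 1 x^2) y'' contributes (n+2)(n+1) a_{n+2} + n(n-1) a_n at x^n.
-4 x y'(x) contributes -4 n a_n at x^n.
6 y(x) contributes 6 a_n at x^n.
Matching x^n: (n+2)(n+1) a_{n+2} + (n(n-1) - 4 n + 6) a_n = 0.
Thus a_{n+2} = (-n(n-1) + 4 n - 6) / ((n+1)(n+2)) * a_n.

Check with a_0 = 1, a_1 = 0 (apply the recurrence for n = 0, 1, 2, 3): a_0 = 1, a_1 = 0, a_2 = -3, a_3 = 0, a_4 = 0, a_5 = 0.

a_(n+2) = (-n(n-1) + 4 n - 6) / ((n+1)(n+2)) * a_n; check: a_0 = 1, a_1 = 0, a_2 = -3, a_3 = 0, a_4 = 0, a_5 = 0


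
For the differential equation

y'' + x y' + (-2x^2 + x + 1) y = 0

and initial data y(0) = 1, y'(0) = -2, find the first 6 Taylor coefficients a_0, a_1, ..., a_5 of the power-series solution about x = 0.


Ansatz: y(x) = sum_{n>=0} a_n x^n, so y'(x) = sum_{n>=1} n a_n x^(n-1) and y''(x) = sum_{n>=2} n(n-1) a_n x^(n-2).
Substitute into P(x) y'' + Q(x) y' + R(x) y = 0 with P(x) = 1, Q(x) = x, R(x) = -2x^2 + x + 1, and match powers of x.
Initial conditions: a_0 = 1, a_1 = -2.
Setting the coefficient of each power of x to zero and solving order by order (substituting the coefficients already found):
  x^0: 2 a_2 + a_0 = 0  ->  2 a_2 = -a_0 = -1  ->  a_2 = -1/2
  x^1: 6 a_3 + 2 a_1 + a_0 = 0  ->  6 a_3 = -2 a_1 - a_0 = 3  ->  a_3 = 1/2
  x^2: 12 a_4 + 3 a_2 + a_1 - 2 a_0 = 0  ->  12 a_4 = -3 a_2 - a_1 + 2 a_0 = 11/2  ->  a_4 = 11/24
  x^3: 20 a_5 + 4 a_3 + a_2 - 2 a_1 = 0  ->  20 a_5 = -4 a_3 - a_2 + 2 a_1 = -11/2  ->  a_5 = -11/40
Truncated series: y(x) = 1 - 2 x - (1/2) x^2 + (1/2) x^3 + (11/24) x^4 - (11/40) x^5 + O(x^6).

a_0 = 1; a_1 = -2; a_2 = -1/2; a_3 = 1/2; a_4 = 11/24; a_5 = -11/40


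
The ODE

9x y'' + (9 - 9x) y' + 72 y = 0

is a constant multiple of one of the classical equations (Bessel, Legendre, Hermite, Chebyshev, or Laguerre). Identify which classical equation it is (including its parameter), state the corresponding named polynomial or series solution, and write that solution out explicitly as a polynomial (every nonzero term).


All three coefficients share the factor 9; dividing through by 9 gives  x y'' + (1 - x) y' + 8 y = 0.
This matches the Laguerre equation x y'' + (1 - x) y' + n y = 0 with n = 8; the polynomial solution is L_8(x).
With y = sum_k a_k x^k, matching x^k gives (k+1)k a_{k+1} + (k+1) a_{k+1} - k a_k + n a_k = 0, i.e. (k+1)^2 a_{k+1} = (k - n) a_k = (k - 8) a_k. The right side vanishes at k = 8, so the series terminates at degree 8.
Standard normalization L_n(0) = 1 gives a_0 = 1. Work upward with a_{k+1} = (k - 8) a_k / (k+1)^2:
  a_1 = (0 - 8)(1) / 1^2 = -8/1 = -8
  a_2 = (1 - 8)(-8) / 2^2 = 56/4 = 14
  a_3 = (2 - 8)(14) / 3^2 = -84/9 = -28/3
  a_4 = (3 - 8)(-28/3) / 4^2 = (140/3)/16 = 35/12
  a_5 = (4 - 8)(35/12) / 5^2 = (-35/3)/25 = -7/15
  a_6 = (5 - 8)(-7/15) / 6^2 = (7/5)/36 = 7/180
  a_7 = (6 - 8)(7/180) / 7^2 = (-7/90)/49 = -1/630
  a_8 = (7 - 8)(-1/630) / 8^2 = (1/630)/64 = 1/40320
Hence L_8(x) = x^8/40320 - x^7/630 + 7 x^6/180 - 7 x^5/15 + 35 x^4/12 - 28 x^3/3 + 14 x^2 - 8 x + 1.

L_8(x); series = x^8/40320 - x^7/630 + 7 x^6/180 - 7 x^5/15 + 35 x^4/12 - 28 x^3/3 + 14 x^2 - 8 x + 1


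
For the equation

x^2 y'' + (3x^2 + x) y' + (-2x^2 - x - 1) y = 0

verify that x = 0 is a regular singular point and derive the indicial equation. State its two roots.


Divide by x^2 to reach normal form y'' + P_1(x) y' + P_2(x) y = 0 with P_1(x) = 3 + 1/x and P_2(x) = -2 - 1/x - 1/x^2.
x = 0 is a singular point because the y'-coefficient 3 + 1/x has a pole at x = 0 and the y-coefficient -2 - 1/x - 1/x^2 has a pole at x = 0.
It is a regular singular point because x P_1(x) = p(x) = 3x + 1 and x^2 P_2(x) = q(x) = -2x^2 - x - 1 are polynomials, hence analytic at x = 0.
p(0) = 1,  q(0) = -1.
Indicial equation: r(r-1) + p(0) r + q(0) = 0, i.e. r^2 + (p(0) - 1) r + q(0) = 0, i.e. r^2 - 1 = 0.
Discriminant: (0)^2 - 4(-1) = 4, so r = (0 ± 2)/2.
Solving: r_1 = 1, r_2 = -1.

indicial: r^2 - 1 = 0; roots r_1 = 1, r_2 = -1


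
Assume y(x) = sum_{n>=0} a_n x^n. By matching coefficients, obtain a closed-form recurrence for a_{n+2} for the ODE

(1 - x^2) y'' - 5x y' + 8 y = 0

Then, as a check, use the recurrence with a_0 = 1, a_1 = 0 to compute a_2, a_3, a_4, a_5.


Substitute y = sum_n a_n x^n.
(1 - 1 x^2) y'' contributes (n+2)(n+1) a_{n+2} - n(n-1) a_n at x^n.
-5 x y'(x) contributes -5 n a_n at x^n.
8 y(x) contributes 8 a_n at x^n.
Matching x^n: (n+2)(n+1) a_{n+2} + (-n(n-1) - 5 n + 8) a_n = 0.
Thus a_{n+2} = (n(n-1) + 5 n - 8) / ((n+1)(n+2)) * a_n.

Check with a_0 = 1, a_1 = 0 (apply the recurrence for n = 0, 1, 2, 3): a_0 = 1, a_1 = 0, a_2 = -4, a_3 = 0, a_4 = -4/3, a_5 = 0.

a_(n+2) = (n(n-1) + 5 n - 8) / ((n+1)(n+2)) * a_n; check: a_0 = 1, a_1 = 0, a_2 = -4, a_3 = 0, a_4 = -4/3, a_5 = 0


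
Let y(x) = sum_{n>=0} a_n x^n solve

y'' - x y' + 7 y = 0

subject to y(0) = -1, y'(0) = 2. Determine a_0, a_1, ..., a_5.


Ansatz: y(x) = sum_{n>=0} a_n x^n, so y'(x) = sum_{n>=1} n a_n x^(n-1) and y''(x) = sum_{n>=2} n(n-1) a_n x^(n-2).
Substitute into P(x) y'' + Q(x) y' + R(x) y = 0 with P(x) = 1, Q(x) = -x, R(x) = 7, and match powers of x.
Initial conditions: a_0 = -1, a_1 = 2.
Setting the coefficient of each power of x to zero and solving order by order (substituting the coefficients already found):
  x^0: 2 a_2 + 7 a_0 = 0  ->  2 a_2 = -7 a_0 = 7  ->  a_2 = 7/2
  x^1: 6 a_3 + 6 a_1 = 0  ->  6 a_3 = -6 a_1 = -12  ->  a_3 = -2
  x^2: 12 a_4 + 5 a_2 = 0  ->  12 a_4 = -5 a_2 = -35/2  ->  a_4 = -35/24
  x^3: 20 a_5 + 4 a_3 = 0  ->  20 a_5 = -4 a_3 = 8  ->  a_5 = 2/5
Truncated series: y(x) = -1 + 2 x + (7/2) x^2 - 2 x^3 - (35/24) x^4 + (2/5) x^5 + O(x^6).

a_0 = -1; a_1 = 2; a_2 = 7/2; a_3 = -2; a_4 = -35/24; a_5 = 2/5


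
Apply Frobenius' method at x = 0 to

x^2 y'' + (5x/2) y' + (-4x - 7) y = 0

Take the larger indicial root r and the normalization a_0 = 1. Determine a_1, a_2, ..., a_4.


Write in Frobenius form y'' + (p(x)/x) y' + (q(x)/x^2) y = 0:
  p(x) = 5/2,  q(x) = -4x - 7.
Indicial equation: r(r-1) + (5/2) r + (-7) = 0 -> roots r_1 = 2, r_2 = -7/2.
Take r = r_1 = 2. Let y(x) = x^r sum_{n>=0} a_n x^n with a_0 = 1.
Substitute y = x^r sum a_n x^n and match x^{r+n}. The recurrence is
  D(n) a_n - 4 a_{n-1} = 0,  where D(n) = (r+n)(r+n-1) + (5/2)(r+n) + (-7).
  a_n = 4 / D(n) * a_{n-1}.
Since the indicial polynomial factors as (r - r_1)(r - r_2), D(n) = (r_1 + n - r_1)(r_1 + n - r_2) = n(n + 11/2).
Evaluating step by step (a_0 = 1):
  n = 1: D(1) = 1(1 + 11/2) = 13/2; numerator = 4(1) = 4; a_1 = (4)/(13/2) = 8/13
  n = 2: D(2) = 2(2 + 11/2) = 15; numerator = 4(8/13) = 32/13; a_2 = (32/13)/(15) = 32/195
  n = 3: D(3) = 3(3 + 11/2) = 51/2; numerator = 4(32/195) = 128/195; a_3 = (128/195)/(51/2) = 256/9945
  n = 4: D(4) = 4(4 + 11/2) = 38; numerator = 4(256/9945) = 1024/9945; a_4 = (1024/9945)/(38) = 512/188955

r = 2; a_0 = 1; a_1 = 8/13; a_2 = 32/195; a_3 = 256/9945; a_4 = 512/188955


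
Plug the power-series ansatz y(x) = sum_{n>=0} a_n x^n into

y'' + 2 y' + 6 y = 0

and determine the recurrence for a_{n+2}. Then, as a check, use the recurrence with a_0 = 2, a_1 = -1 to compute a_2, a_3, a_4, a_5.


Substitute y = sum_n a_n x^n.
y''(x) has coefficient (n+2)(n+1) a_{n+2} at x^n;
2 y'(x) has coefficient 2 (n+1) a_{n+1} at x^n;
6 y(x) has coefficient 6 a_n at x^n.
Matching x^n: (n+2)(n+1) a_{n+2} + 2 (n+1) a_{n+1} + 6 a_n = 0.
Thus a_{n+2} = [-2 (n+1) a_{n+1} - 6 a_n] / ((n+1)(n+2)).

Check with a_0 = 2, a_1 = -1 (apply the recurrence for n = 0, 1, 2, 3): a_0 = 2, a_1 = -1, a_2 = -5, a_3 = 13/3, a_4 = 1/3, a_5 = -43/30.

a_(n+2) = [-2 (n+1) a_(n+1) - 6 a_n] / ((n+1)(n+2)); check: a_0 = 2, a_1 = -1, a_2 = -5, a_3 = 13/3, a_4 = 1/3, a_5 = -43/30


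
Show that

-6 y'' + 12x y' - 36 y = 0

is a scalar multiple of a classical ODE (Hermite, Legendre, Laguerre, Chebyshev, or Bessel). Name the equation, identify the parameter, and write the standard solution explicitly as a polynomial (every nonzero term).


All three coefficients share the factor -6; dividing through by -6 gives  y'' - 2x y' + 6 y = 0.
This matches the Hermite equation y'' - 2x y' + 2n y = 0 with 2n = 6, so n = 3; the polynomial solution is H_3(x).
With y = sum_k a_k x^k, matching x^k gives (k+2)(k+1) a_{k+2} = 2(k - n) a_k = 2(k - 3) a_k. The right side vanishes at k = 3, so the series with the parity of 3 terminates at degree 3.
Standard normalization: leading coefficient of H_n is 2^n, so a_3 = 2^3 = 8. Work downward with a_k = (k+1)(k+2) a_{k+2} / (2(k - n)):
  a_1 = (2)(3)(8) / (2(1 - 3)) = 48/(-4) = -12
Hence H_3(x) = 8 x^3 - 12 x.

H_3(x); series = 8 x^3 - 12 x


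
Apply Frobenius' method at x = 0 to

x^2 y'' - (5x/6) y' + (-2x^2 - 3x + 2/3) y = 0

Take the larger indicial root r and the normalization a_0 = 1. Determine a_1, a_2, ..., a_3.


Write in Frobenius form y'' + (p(x)/x) y' + (q(x)/x^2) y = 0:
  p(x) = -5/6,  q(x) = -2x^2 - 3x + 2/3.
Indicial equation: r(r-1) + (-5/6) r + (2/3) = 0 -> roots r_1 = 4/3, r_2 = 1/2.
Take r = r_1 = 4/3. Let y(x) = x^r sum_{n>=0} a_n x^n with a_0 = 1.
Substitute y = x^r sum a_n x^n and match x^{r+n}. The recurrence is
  D(n) a_n - 3 a_{n-1} - 2 a_{n-2} = 0,  where D(n) = (r+n)(r+n-1) + (-5/6)(r+n) + (2/3).
  a_n = [3 a_{n-1} + 2 a_{n-2}] / D(n).
Since the indicial polynomial factors as (r - r_1)(r - r_2), D(n) = (r_1 + n - r_1)(r_1 + n - r_2) = n(n + 5/6).
Evaluating step by step (a_0 = 1):
  n = 1: D(1) = 1(1 + 5/6) = 11/6; numerator = 3(1) = 3; a_1 = (3)/(11/6) = 18/11
  n = 2: D(2) = 2(2 + 5/6) = 17/3; numerator = 3(18/11) + 2(1) = 76/11; a_2 = (76/11)/(17/3) = 228/187
  n = 3: D(3) = 3(3 + 5/6) = 23/2; numerator = 3(228/187) + 2(18/11) = 1296/187; a_3 = (1296/187)/(23/2) = 2592/4301

r = 4/3; a_0 = 1; a_1 = 18/11; a_2 = 228/187; a_3 = 2592/4301


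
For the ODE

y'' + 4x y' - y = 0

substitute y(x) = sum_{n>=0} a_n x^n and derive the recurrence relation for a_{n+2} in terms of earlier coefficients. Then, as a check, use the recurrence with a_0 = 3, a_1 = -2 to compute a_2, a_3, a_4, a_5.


Substitute y = sum_n a_n x^n.
y''(x) has coefficient (n+2)(n+1) a_{n+2} at x^n;
4 x y'(x) has coefficient 4 n a_n at x^n (shift);
-y(x) has coefficient -1 a_n at x^n.
Matching x^n: (n+2)(n+1) a_{n+2} + (4n - 1) a_n = 0.
Thus a_{n+2} = (-4n + 1) / ((n+1)(n+2)) * a_n.

Check with a_0 = 3, a_1 = -2 (apply the recurrence for n = 0, 1, 2, 3): a_0 = 3, a_1 = -2, a_2 = 3/2, a_3 = 1, a_4 = -7/8, a_5 = -11/20.

a_(n+2) = (-4n + 1) / ((n+1)(n+2)) * a_n; check: a_0 = 3, a_1 = -2, a_2 = 3/2, a_3 = 1, a_4 = -7/8, a_5 = -11/20


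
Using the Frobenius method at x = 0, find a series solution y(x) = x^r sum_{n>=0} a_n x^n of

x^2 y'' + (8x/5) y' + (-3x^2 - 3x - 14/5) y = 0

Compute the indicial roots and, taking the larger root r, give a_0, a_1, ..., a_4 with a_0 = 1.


Write in Frobenius form y'' + (p(x)/x) y' + (q(x)/x^2) y = 0:
  p(x) = 8/5,  q(x) = -3x^2 - 3x - 14/5.
Indicial equation: r(r-1) + (8/5) r + (-14/5) = 0 -> roots r_1 = 7/5, r_2 = -2.
Take r = r_1 = 7/5. Let y(x) = x^r sum_{n>=0} a_n x^n with a_0 = 1.
Substitute y = x^r sum a_n x^n and match x^{r+n}. The recurrence is
  D(n) a_n - 3 a_{n-1} - 3 a_{n-2} = 0,  where D(n) = (r+n)(r+n-1) + (8/5)(r+n) + (-14/5).
  a_n = [3 a_{n-1} + 3 a_{n-2}] / D(n).
Since the indicial polynomial factors as (r - r_1)(r - r_2), D(n) = (r_1 + n - r_1)(r_1 + n - r_2) = n(n + 17/5).
Evaluating step by step (a_0 = 1):
  n = 1: D(1) = 1(1 + 17/5) = 22/5; numerator = 3(1) = 3; a_1 = (3)/(22/5) = 15/22
  n = 2: D(2) = 2(2 + 17/5) = 54/5; numerator = 3(15/22) + 3(1) = 111/22; a_2 = (111/22)/(54/5) = 185/396
  n = 3: D(3) = 3(3 + 17/5) = 96/5; numerator = 3(185/396) + 3(15/22) = 455/132; a_3 = (455/132)/(96/5) = 2275/12672
  n = 4: D(4) = 4(4 + 17/5) = 148/5; numerator = 3(2275/12672) + 3(185/396) = 745/384; a_4 = (745/384)/(148/5) = 3725/56832

r = 7/5; a_0 = 1; a_1 = 15/22; a_2 = 185/396; a_3 = 2275/12672; a_4 = 3725/56832


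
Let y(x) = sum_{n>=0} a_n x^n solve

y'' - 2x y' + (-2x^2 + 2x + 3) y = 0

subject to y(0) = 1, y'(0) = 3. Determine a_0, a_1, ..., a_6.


Ansatz: y(x) = sum_{n>=0} a_n x^n, so y'(x) = sum_{n>=1} n a_n x^(n-1) and y''(x) = sum_{n>=2} n(n-1) a_n x^(n-2).
Substitute into P(x) y'' + Q(x) y' + R(x) y = 0 with P(x) = 1, Q(x) = -2x, R(x) = -2x^2 + 2x + 3, and match powers of x.
Initial conditions: a_0 = 1, a_1 = 3.
Setting the coefficient of each power of x to zero and solving order by order (substituting the coefficients already found):
  x^0: 2 a_2 + 3 a_0 = 0  ->  2 a_2 = -3 a_0 = -3  ->  a_2 = -3/2
  x^1: 6 a_3 + a_1 + 2 a_0 = 0  ->  6 a_3 = -a_1 - 2 a_0 = -5  ->  a_3 = -5/6
  x^2: 12 a_4 - a_2 + 2 a_1 - 2 a_0 = 0  ->  12 a_4 = a_2 - 2 a_1 + 2 a_0 = -11/2  ->  a_4 = -11/24
  x^3: 20 a_5 - 3 a_3 + 2 a_2 - 2 a_1 = 0  ->  20 a_5 = 3 a_3 - 2 a_2 + 2 a_1 = 13/2  ->  a_5 = 13/40
  x^4: 30 a_6 - 5 a_4 + 2 a_3 - 2 a_2 = 0  ->  30 a_6 = 5 a_4 - 2 a_3 + 2 a_2 = -29/8  ->  a_6 = -29/240
Truncated series: y(x) = 1 + 3 x - (3/2) x^2 - (5/6) x^3 - (11/24) x^4 + (13/40) x^5 - (29/240) x^6 + O(x^7).

a_0 = 1; a_1 = 3; a_2 = -3/2; a_3 = -5/6; a_4 = -11/24; a_5 = 13/40; a_6 = -29/240


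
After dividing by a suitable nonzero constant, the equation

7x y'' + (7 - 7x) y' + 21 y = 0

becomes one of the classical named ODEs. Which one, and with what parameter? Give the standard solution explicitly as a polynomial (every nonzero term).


All three coefficients share the factor 7; dividing through by 7 gives  x y'' + (1 - x) y' + 3 y = 0.
This matches the Laguerre equation x y'' + (1 - x) y' + n y = 0 with n = 3; the polynomial solution is L_3(x).
With y = sum_k a_k x^k, matching x^k gives (k+1)k a_{k+1} + (k+1) a_{k+1} - k a_k + n a_k = 0, i.e. (k+1)^2 a_{k+1} = (k - n) a_k = (k - 3) a_k. The right side vanishes at k = 3, so the series terminates at degree 3.
Standard normalization L_n(0) = 1 gives a_0 = 1. Work upward with a_{k+1} = (k - 3) a_k / (k+1)^2:
  a_1 = (0 - 3)(1) / 1^2 = -3/1 = -3
  a_2 = (1 - 3)(-3) / 2^2 = 6/4 = 3/2
  a_3 = (2 - 3)(3/2) / 3^2 = (-3/2)/9 = -1/6
Hence L_3(x) = -x^3/6 + 3 x^2/2 - 3 x + 1.

L_3(x); series = -x^3/6 + 3 x^2/2 - 3 x + 1


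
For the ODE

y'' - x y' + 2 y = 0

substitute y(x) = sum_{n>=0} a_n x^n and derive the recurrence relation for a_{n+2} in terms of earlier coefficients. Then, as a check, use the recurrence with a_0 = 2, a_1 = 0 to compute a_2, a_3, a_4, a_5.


Substitute y = sum_n a_n x^n.
y''(x) has coefficient (n+2)(n+1) a_{n+2} at x^n;
-x y'(x) has coefficient -n a_n at x^n (shift);
2 y(x) has coefficient 2 a_n at x^n.
Matching x^n: (n+2)(n+1) a_{n+2} + (-n + 2) a_n = 0.
Thus a_{n+2} = (n - 2) / ((n+1)(n+2)) * a_n.

Check with a_0 = 2, a_1 = 0 (apply the recurrence for n = 0, 1, 2, 3): a_0 = 2, a_1 = 0, a_2 = -2, a_3 = 0, a_4 = 0, a_5 = 0.

a_(n+2) = (n - 2) / ((n+1)(n+2)) * a_n; check: a_0 = 2, a_1 = 0, a_2 = -2, a_3 = 0, a_4 = 0, a_5 = 0


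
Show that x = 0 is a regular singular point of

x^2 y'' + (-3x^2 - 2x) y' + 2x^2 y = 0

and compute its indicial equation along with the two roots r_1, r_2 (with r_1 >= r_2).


Divide by x^2 to reach normal form y'' + P_1(x) y' + P_2(x) y = 0 with P_1(x) = -3 - 2/x and P_2(x) = 2.
x = 0 is a singular point because the y'-coefficient -3 - 2/x has a pole at x = 0.
It is a regular singular point because x P_1(x) = p(x) = -3x - 2 and x^2 P_2(x) = q(x) = 2x^2 are polynomials, hence analytic at x = 0.
p(0) = -2,  q(0) = 0.
Indicial equation: r(r-1) + p(0) r + q(0) = 0, i.e. r^2 + (p(0) - 1) r + q(0) = 0, i.e. r^2 - 3 r = 0.
Discriminant: (-3)^2 - 4(0) = 9, so r = (3 ± 3)/2.
Solving: r_1 = 3, r_2 = 0.

indicial: r^2 - 3 r = 0; roots r_1 = 3, r_2 = 0


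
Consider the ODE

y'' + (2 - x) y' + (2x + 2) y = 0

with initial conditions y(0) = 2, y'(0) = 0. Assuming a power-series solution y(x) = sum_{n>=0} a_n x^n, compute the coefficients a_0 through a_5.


Ansatz: y(x) = sum_{n>=0} a_n x^n, so y'(x) = sum_{n>=1} n a_n x^(n-1) and y''(x) = sum_{n>=2} n(n-1) a_n x^(n-2).
Substitute into P(x) y'' + Q(x) y' + R(x) y = 0 with P(x) = 1, Q(x) = 2 - x, R(x) = 2x + 2, and match powers of x.
Initial conditions: a_0 = 2, a_1 = 0.
Setting the coefficient of each power of x to zero and solving order by order (substituting the coefficients already found):
  x^0: 2 a_2 + 2 a_1 + 2 a_0 = 0  ->  2 a_2 = -2 a_1 - 2 a_0 = -4  ->  a_2 = -2
  x^1: 6 a_3 + 4 a_2 + a_1 + 2 a_0 = 0  ->  6 a_3 = -4 a_2 - a_1 - 2 a_0 = 4  ->  a_3 = 2/3
  x^2: 12 a_4 + 6 a_3 + 2 a_1 = 0  ->  12 a_4 = -6 a_3 - 2 a_1 = -4  ->  a_4 = -1/3
  x^3: 20 a_5 + 8 a_4 - a_3 + 2 a_2 = 0  ->  20 a_5 = -8 a_4 + a_3 - 2 a_2 = 22/3  ->  a_5 = 11/30
Truncated series: y(x) = 2 - 2 x^2 + (2/3) x^3 - (1/3) x^4 + (11/30) x^5 + O(x^6).

a_0 = 2; a_1 = 0; a_2 = -2; a_3 = 2/3; a_4 = -1/3; a_5 = 11/30


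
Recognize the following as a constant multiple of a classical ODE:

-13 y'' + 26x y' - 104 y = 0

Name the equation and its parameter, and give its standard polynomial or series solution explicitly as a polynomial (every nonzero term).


All three coefficients share the factor -13; dividing through by -13 gives  y'' - 2x y' + 8 y = 0.
This matches the Hermite equation y'' - 2x y' + 2n y = 0 with 2n = 8, so n = 4; the polynomial solution is H_4(x).
With y = sum_k a_k x^k, matching x^k gives (k+2)(k+1) a_{k+2} = 2(k - n) a_k = 2(k - 4) a_k. The right side vanishes at k = 4, so the series with the parity of 4 terminates at degree 4.
Standard normalization: leading coefficient of H_n is 2^n, so a_4 = 2^4 = 16. Work downward with a_k = (k+1)(k+2) a_{k+2} / (2(k - n)):
  a_2 = (3)(4)(16) / (2(2 - 4)) = 192/(-4) = -48
  a_0 = (1)(2)(-48) / (2(0 - 4)) = -96/(-8) = 12
Hence H_4(x) = 16 x^4 - 48 x^2 + 12.

H_4(x); series = 16 x^4 - 48 x^2 + 12


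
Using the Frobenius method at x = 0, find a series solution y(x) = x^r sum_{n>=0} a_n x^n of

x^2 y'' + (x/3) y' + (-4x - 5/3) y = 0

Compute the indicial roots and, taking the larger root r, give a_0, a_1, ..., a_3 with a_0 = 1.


Write in Frobenius form y'' + (p(x)/x) y' + (q(x)/x^2) y = 0:
  p(x) = 1/3,  q(x) = -4x - 5/3.
Indicial equation: r(r-1) + (1/3) r + (-5/3) = 0 -> roots r_1 = 5/3, r_2 = -1.
Take r = r_1 = 5/3. Let y(x) = x^r sum_{n>=0} a_n x^n with a_0 = 1.
Substitute y = x^r sum a_n x^n and match x^{r+n}. The recurrence is
  D(n) a_n - 4 a_{n-1} = 0,  where D(n) = (r+n)(r+n-1) + (1/3)(r+n) + (-5/3).
  a_n = 4 / D(n) * a_{n-1}.
Since the indicial polynomial factors as (r - r_1)(r - r_2), D(n) = (r_1 + n - r_1)(r_1 + n - r_2) = n(n + 8/3).
Evaluating step by step (a_0 = 1):
  n = 1: D(1) = 1(1 + 8/3) = 11/3; numerator = 4(1) = 4; a_1 = (4)/(11/3) = 12/11
  n = 2: D(2) = 2(2 + 8/3) = 28/3; numerator = 4(12/11) = 48/11; a_2 = (48/11)/(28/3) = 36/77
  n = 3: D(3) = 3(3 + 8/3) = 17; numerator = 4(36/77) = 144/77; a_3 = (144/77)/(17) = 144/1309

r = 5/3; a_0 = 1; a_1 = 12/11; a_2 = 36/77; a_3 = 144/1309
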